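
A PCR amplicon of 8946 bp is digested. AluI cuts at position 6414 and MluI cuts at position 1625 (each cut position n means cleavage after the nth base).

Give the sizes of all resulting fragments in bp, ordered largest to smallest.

4789, 2532, 1625 bp

Combined cut positions (sorted): 1625, 6414.
Linear molecule, 2 cuts → 3 fragments:
  1625 − 0 = 1625 bp
  6414 − 1625 = 4789 bp
  8946 − 6414 = 2532 bp
Sorted largest to smallest: 4789, 2532, 1625 bp.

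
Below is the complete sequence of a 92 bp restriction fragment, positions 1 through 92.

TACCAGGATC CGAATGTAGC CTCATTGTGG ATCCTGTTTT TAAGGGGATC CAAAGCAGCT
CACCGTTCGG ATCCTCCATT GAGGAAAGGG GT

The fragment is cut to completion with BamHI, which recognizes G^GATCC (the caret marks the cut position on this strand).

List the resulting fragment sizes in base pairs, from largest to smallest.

BamHI sites (GGATCC) start at positions 6, 29, 46, 69.
BamHI cuts after the first base of each site, so after positions 6, 29, 46, 69.
Linear molecule, 4 cuts → 5 fragments:
  1–6 → 6 bp
  7–29 → 23 bp
  30–46 → 17 bp
  47–69 → 23 bp
  70–92 → 23 bp
Sorted largest to smallest: 23, 23, 23, 17, 6 bp.

23, 23, 23, 17, 6 bp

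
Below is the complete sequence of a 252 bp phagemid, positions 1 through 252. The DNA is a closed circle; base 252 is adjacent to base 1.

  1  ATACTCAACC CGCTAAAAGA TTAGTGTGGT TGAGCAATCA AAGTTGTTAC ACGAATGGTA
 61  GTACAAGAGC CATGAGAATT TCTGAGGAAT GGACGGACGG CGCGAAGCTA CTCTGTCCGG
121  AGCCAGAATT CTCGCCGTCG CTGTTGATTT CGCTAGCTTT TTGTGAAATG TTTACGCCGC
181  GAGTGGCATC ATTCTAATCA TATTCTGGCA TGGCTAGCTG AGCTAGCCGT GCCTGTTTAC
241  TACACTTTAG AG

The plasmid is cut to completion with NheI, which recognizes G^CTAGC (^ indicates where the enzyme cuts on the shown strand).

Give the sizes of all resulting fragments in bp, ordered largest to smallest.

NheI sites (GCTAGC) start at positions 152, 213, 222.
NheI cuts after the first base of each site, so after positions 152, 213, 222.
Circular molecule, 3 cuts → 3 fragments:
  153–213 → 61 bp
  214–222 → 9 bp
  223–252 then 1–152 → 30 + 152 = 182 bp
Sorted largest to smallest: 182, 61, 9 bp.

182, 61, 9 bp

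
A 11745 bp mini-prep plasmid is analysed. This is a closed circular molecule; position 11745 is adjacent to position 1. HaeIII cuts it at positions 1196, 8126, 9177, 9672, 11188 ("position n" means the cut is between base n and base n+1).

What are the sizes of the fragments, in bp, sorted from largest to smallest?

Circular molecule, 5 cuts → 5 fragments:
  8126 − 1196 = 6930 bp
  9177 − 8126 = 1051 bp
  9672 − 9177 = 495 bp
  11188 − 9672 = 1516 bp
  wrap: 11745 − 11188 + 1196 = 1753 bp
Sorted largest to smallest: 6930, 1753, 1516, 1051, 495 bp.

6930, 1753, 1516, 1051, 495 bp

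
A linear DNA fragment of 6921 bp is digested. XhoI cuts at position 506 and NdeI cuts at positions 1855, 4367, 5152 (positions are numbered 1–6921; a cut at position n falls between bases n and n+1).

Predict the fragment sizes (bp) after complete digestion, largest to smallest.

Combined cut positions (sorted): 506, 1855, 4367, 5152.
Linear molecule, 4 cuts → 5 fragments:
  506 − 0 = 506 bp
  1855 − 506 = 1349 bp
  4367 − 1855 = 2512 bp
  5152 − 4367 = 785 bp
  6921 − 5152 = 1769 bp
Sorted largest to smallest: 2512, 1769, 1349, 785, 506 bp.

2512, 1769, 1349, 785, 506 bp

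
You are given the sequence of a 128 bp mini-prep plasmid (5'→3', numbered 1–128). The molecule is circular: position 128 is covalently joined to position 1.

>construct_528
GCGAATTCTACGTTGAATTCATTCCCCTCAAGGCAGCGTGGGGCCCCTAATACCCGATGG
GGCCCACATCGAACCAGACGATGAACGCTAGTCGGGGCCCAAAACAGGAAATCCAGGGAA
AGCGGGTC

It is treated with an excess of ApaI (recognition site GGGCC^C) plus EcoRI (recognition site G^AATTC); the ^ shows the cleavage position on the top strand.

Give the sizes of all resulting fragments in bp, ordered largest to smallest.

ApaI sites (GGGCCC) start at positions 41, 60, 95.
ApaI cuts after base 5 of each site (before the last base), so after positions 45, 64, 99.
EcoRI sites (GAATTC) start at positions 3, 15.
EcoRI cuts after the first base of each site, so after positions 3, 15.
Combined cut positions: 3, 15, 45, 64, 99.
Circular molecule, 5 cuts → 5 fragments:
  4–15 → 12 bp
  16–45 → 30 bp
  46–64 → 19 bp
  65–99 → 35 bp
  100–128 then 1–3 → 29 + 3 = 32 bp
Sorted largest to smallest: 35, 32, 30, 19, 12 bp.

35, 32, 30, 19, 12 bp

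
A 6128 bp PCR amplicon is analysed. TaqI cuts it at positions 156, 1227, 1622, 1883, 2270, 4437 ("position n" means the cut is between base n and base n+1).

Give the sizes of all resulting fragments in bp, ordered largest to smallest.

2167, 1691, 1071, 395, 387, 261, 156 bp

Linear molecule, 6 cuts → 7 fragments:
  156 − 0 = 156 bp
  1227 − 156 = 1071 bp
  1622 − 1227 = 395 bp
  1883 − 1622 = 261 bp
  2270 − 1883 = 387 bp
  4437 − 2270 = 2167 bp
  6128 − 4437 = 1691 bp
Sorted largest to smallest: 2167, 1691, 1071, 395, 387, 261, 156 bp.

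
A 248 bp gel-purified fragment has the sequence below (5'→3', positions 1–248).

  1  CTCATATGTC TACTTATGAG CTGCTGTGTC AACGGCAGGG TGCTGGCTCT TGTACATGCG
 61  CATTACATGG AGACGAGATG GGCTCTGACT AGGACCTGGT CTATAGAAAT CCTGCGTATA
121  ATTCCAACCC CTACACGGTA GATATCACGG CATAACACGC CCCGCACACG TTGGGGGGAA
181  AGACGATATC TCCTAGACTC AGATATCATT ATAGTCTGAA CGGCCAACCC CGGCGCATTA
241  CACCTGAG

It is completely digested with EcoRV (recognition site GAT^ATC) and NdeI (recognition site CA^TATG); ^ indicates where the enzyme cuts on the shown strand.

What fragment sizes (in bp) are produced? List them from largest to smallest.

139, 44, 44, 17, 4 bp

EcoRV sites (GATATC) start at positions 141, 185, 202.
EcoRV cuts after base 3 of each site, so after positions 143, 187, 204.
The NdeI site (CATATG) starts at position 3.
NdeI cuts after base 2 of each site, so after position 4.
Combined cut positions: 4, 143, 187, 204.
Linear molecule, 4 cuts → 5 fragments:
  1–4 → 4 bp
  5–143 → 139 bp
  144–187 → 44 bp
  188–204 → 17 bp
  205–248 → 44 bp
Sorted largest to smallest: 139, 44, 44, 17, 4 bp.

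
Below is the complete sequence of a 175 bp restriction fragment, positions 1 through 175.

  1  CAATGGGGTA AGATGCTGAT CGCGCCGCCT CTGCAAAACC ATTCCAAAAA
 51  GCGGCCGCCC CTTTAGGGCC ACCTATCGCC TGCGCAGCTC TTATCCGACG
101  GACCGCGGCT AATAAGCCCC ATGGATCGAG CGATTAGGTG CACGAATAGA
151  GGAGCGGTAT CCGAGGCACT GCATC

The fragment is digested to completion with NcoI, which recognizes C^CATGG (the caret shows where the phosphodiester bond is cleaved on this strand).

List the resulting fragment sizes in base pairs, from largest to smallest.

119, 56 bp

The NcoI site (CCATGG) starts at position 119.
NcoI cuts after the first base of each site, so after position 119.
Linear molecule, 1 cut → 2 fragments:
  1–119 → 119 bp
  120–175 → 56 bp
Sorted largest to smallest: 119, 56 bp.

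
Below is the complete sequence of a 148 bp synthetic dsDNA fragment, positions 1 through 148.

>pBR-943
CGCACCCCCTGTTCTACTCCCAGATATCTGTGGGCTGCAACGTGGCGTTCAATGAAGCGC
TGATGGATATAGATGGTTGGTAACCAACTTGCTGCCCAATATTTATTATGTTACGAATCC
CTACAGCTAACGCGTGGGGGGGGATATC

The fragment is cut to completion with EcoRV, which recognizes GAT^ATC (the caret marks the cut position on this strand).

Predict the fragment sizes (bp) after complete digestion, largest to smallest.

120, 25, 3 bp

EcoRV sites (GATATC) start at positions 23, 143.
EcoRV cuts after base 3 of each site, so after positions 25, 145.
Linear molecule, 2 cuts → 3 fragments:
  1–25 → 25 bp
  26–145 → 120 bp
  146–148 → 3 bp
Sorted largest to smallest: 120, 25, 3 bp.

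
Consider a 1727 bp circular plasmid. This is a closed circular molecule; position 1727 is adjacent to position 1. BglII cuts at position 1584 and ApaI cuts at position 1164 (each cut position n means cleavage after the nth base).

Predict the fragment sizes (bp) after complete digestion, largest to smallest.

Combined cut positions (sorted): 1164, 1584.
Circular molecule, 2 cuts → 2 fragments:
  1584 − 1164 = 420 bp
  wrap: 1727 − 1584 + 1164 = 1307 bp
Sorted largest to smallest: 1307, 420 bp.

1307, 420 bp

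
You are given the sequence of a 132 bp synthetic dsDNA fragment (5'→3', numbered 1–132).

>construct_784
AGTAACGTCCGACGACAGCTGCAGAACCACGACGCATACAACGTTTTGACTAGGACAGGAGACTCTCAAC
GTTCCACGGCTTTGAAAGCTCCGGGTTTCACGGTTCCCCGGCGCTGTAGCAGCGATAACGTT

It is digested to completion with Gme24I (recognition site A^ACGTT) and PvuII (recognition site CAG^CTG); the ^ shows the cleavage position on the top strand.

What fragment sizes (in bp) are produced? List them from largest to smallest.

59, 28, 22, 18, 5 bp

Gme24I sites (AACGTT) start at positions 40, 68, 127.
Gme24I cuts after the first base of each site, so after positions 40, 68, 127.
The PvuII site (CAGCTG) starts at position 16.
PvuII cuts after base 3 of each site, so after position 18.
Combined cut positions: 18, 40, 68, 127.
Linear molecule, 4 cuts → 5 fragments:
  1–18 → 18 bp
  19–40 → 22 bp
  41–68 → 28 bp
  69–127 → 59 bp
  128–132 → 5 bp
Sorted largest to smallest: 59, 28, 22, 18, 5 bp.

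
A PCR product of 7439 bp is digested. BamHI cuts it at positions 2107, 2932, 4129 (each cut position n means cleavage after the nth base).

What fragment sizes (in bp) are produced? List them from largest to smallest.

3310, 2107, 1197, 825 bp

Linear molecule, 3 cuts → 4 fragments:
  2107 − 0 = 2107 bp
  2932 − 2107 = 825 bp
  4129 − 2932 = 1197 bp
  7439 − 4129 = 3310 bp
Sorted largest to smallest: 3310, 2107, 1197, 825 bp.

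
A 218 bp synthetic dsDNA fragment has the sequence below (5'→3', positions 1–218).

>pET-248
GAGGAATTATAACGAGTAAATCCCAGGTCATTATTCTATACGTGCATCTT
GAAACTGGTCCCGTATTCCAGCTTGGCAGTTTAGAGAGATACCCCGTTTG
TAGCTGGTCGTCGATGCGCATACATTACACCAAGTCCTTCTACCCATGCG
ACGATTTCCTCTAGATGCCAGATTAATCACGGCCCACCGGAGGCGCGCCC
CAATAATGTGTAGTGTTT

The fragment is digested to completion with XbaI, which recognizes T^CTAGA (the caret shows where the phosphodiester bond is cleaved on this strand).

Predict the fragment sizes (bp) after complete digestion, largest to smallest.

The XbaI site (TCTAGA) starts at position 160.
XbaI cuts after the first base of each site, so after position 160.
Linear molecule, 1 cut → 2 fragments:
  1–160 → 160 bp
  161–218 → 58 bp
Sorted largest to smallest: 160, 58 bp.

160, 58 bp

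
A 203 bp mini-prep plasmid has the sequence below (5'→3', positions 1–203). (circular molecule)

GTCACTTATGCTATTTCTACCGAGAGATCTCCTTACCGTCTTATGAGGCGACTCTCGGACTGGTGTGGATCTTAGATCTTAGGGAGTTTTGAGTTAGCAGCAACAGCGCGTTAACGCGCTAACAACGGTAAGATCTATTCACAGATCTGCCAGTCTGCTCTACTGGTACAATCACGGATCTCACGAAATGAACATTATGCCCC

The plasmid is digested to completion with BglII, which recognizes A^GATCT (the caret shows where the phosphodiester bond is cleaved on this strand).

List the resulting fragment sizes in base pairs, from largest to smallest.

85, 57, 49, 12 bp

BglII sites (AGATCT) start at positions 25, 74, 131, 143.
BglII cuts after the first base of each site, so after positions 25, 74, 131, 143.
Circular molecule, 4 cuts → 4 fragments:
  26–74 → 49 bp
  75–131 → 57 bp
  132–143 → 12 bp
  144–203 then 1–25 → 60 + 25 = 85 bp
Sorted largest to smallest: 85, 57, 49, 12 bp.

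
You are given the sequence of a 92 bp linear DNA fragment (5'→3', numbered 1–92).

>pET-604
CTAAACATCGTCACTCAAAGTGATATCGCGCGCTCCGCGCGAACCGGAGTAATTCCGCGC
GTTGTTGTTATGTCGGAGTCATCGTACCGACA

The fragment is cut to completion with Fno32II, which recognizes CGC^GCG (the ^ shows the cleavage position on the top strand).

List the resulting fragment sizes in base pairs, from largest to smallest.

Fno32II sites (CGCGCG) start at positions 27, 36, 56.
Fno32II cuts after base 3 of each site, so after positions 29, 38, 58.
Linear molecule, 3 cuts → 4 fragments:
  1–29 → 29 bp
  30–38 → 9 bp
  39–58 → 20 bp
  59–92 → 34 bp
Sorted largest to smallest: 34, 29, 20, 9 bp.

34, 29, 20, 9 bp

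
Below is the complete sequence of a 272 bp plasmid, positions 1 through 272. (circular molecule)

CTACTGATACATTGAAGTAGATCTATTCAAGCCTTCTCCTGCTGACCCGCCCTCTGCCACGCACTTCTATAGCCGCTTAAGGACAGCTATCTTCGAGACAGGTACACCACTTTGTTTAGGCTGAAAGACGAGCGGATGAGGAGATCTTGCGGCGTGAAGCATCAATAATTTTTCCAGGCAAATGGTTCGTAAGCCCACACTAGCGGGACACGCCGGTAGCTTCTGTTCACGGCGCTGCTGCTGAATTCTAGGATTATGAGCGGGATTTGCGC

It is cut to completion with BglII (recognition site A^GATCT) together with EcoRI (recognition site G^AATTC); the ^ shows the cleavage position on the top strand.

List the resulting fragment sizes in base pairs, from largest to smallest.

BglII sites (AGATCT) start at positions 19, 142.
BglII cuts after the first base of each site, so after positions 19, 142.
The EcoRI site (GAATTC) starts at position 243.
EcoRI cuts after the first base of each site, so after position 243.
Combined cut positions: 19, 142, 243.
Circular molecule, 3 cuts → 3 fragments:
  20–142 → 123 bp
  143–243 → 101 bp
  244–272 then 1–19 → 29 + 19 = 48 bp
Sorted largest to smallest: 123, 101, 48 bp.

123, 101, 48 bp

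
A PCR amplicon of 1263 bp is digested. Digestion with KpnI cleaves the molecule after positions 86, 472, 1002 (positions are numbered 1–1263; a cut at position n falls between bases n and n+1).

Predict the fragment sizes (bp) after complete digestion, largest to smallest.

Linear molecule, 3 cuts → 4 fragments:
  86 − 0 = 86 bp
  472 − 86 = 386 bp
  1002 − 472 = 530 bp
  1263 − 1002 = 261 bp
Sorted largest to smallest: 530, 386, 261, 86 bp.

530, 386, 261, 86 bp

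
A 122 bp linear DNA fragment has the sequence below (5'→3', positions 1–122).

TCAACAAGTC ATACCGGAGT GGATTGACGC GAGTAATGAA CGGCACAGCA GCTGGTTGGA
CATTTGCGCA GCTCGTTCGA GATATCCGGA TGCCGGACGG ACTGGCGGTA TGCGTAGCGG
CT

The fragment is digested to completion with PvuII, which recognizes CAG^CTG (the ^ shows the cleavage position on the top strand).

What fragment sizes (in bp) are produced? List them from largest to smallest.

The PvuII site (CAGCTG) starts at position 49.
PvuII cuts after base 3 of each site, so after position 51.
Linear molecule, 1 cut → 2 fragments:
  1–51 → 51 bp
  52–122 → 71 bp
Sorted largest to smallest: 71, 51 bp.

71, 51 bp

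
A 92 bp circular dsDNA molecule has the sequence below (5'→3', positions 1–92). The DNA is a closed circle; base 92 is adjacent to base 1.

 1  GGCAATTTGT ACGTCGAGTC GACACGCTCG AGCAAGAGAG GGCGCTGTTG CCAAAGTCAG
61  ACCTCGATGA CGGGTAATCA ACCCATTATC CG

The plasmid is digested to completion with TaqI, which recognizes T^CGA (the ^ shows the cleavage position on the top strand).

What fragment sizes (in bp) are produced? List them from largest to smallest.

TaqI sites (TCGA) start at positions 14, 19, 28, 64.
TaqI cuts after the first base of each site, so after positions 14, 19, 28, 64.
Circular molecule, 4 cuts → 4 fragments:
  15–19 → 5 bp
  20–28 → 9 bp
  29–64 → 36 bp
  65–92 then 1–14 → 28 + 14 = 42 bp
Sorted largest to smallest: 42, 36, 9, 5 bp.

42, 36, 9, 5 bp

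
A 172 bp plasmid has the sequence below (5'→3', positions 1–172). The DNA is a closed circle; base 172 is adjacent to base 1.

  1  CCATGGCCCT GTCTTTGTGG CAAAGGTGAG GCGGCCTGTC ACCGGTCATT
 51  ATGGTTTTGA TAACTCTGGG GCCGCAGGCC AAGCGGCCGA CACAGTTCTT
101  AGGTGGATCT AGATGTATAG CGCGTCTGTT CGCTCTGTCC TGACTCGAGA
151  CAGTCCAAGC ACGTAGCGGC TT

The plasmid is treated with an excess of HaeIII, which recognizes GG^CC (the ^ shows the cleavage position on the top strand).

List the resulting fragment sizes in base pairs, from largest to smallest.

HaeIII sites (GGCC) start at positions 5, 33, 70, 77, 85.
HaeIII cuts after base 2 of each site, so after positions 6, 34, 71, 78, 86.
Circular molecule, 5 cuts → 5 fragments:
  7–34 → 28 bp
  35–71 → 37 bp
  72–78 → 7 bp
  79–86 → 8 bp
  87–172 then 1–6 → 86 + 6 = 92 bp
Sorted largest to smallest: 92, 37, 28, 8, 7 bp.

92, 37, 28, 8, 7 bp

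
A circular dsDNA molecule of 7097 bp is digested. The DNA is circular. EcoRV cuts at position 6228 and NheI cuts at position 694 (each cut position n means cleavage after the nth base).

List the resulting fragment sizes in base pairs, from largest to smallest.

Combined cut positions (sorted): 694, 6228.
Circular molecule, 2 cuts → 2 fragments:
  6228 − 694 = 5534 bp
  wrap: 7097 − 6228 + 694 = 1563 bp
Sorted largest to smallest: 5534, 1563 bp.

5534, 1563 bp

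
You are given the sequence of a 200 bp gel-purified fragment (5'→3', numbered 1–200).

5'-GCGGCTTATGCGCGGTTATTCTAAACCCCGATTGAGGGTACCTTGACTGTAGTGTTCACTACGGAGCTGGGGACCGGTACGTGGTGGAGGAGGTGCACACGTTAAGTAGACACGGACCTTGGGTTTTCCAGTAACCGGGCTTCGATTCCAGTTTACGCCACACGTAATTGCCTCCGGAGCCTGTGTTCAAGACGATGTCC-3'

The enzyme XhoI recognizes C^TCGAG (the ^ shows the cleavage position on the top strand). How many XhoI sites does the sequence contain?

No occurrence of CTCGAG is present in the sequence.
XhoI does not cut: 0 sites.

0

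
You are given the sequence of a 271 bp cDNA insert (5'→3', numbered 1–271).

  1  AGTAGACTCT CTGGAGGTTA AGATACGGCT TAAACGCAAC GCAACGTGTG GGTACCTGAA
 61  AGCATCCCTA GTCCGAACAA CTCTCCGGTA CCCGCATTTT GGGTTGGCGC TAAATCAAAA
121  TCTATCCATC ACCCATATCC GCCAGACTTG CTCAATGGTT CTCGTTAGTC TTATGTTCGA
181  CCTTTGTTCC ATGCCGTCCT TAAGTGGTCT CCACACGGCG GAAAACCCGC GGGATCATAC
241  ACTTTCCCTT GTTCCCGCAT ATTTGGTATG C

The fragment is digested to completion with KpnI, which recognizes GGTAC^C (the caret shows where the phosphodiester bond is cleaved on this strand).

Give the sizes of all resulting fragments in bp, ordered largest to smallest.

KpnI sites (GGTACC) start at positions 51, 87.
KpnI cuts after base 5 of each site (before the last base), so after positions 55, 91.
Linear molecule, 2 cuts → 3 fragments:
  1–55 → 55 bp
  56–91 → 36 bp
  92–271 → 180 bp
Sorted largest to smallest: 180, 55, 36 bp.

180, 55, 36 bp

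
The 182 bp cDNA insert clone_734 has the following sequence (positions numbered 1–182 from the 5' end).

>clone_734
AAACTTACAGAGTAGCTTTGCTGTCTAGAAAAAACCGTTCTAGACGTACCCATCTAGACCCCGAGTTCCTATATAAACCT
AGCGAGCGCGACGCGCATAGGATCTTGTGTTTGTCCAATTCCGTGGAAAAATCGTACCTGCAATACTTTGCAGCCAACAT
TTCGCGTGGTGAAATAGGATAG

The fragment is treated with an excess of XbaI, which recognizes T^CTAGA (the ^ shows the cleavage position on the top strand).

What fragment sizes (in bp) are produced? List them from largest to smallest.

XbaI sites (TCTAGA) start at positions 24, 39, 53.
XbaI cuts after the first base of each site, so after positions 24, 39, 53.
Linear molecule, 3 cuts → 4 fragments:
  1–24 → 24 bp
  25–39 → 15 bp
  40–53 → 14 bp
  54–182 → 129 bp
Sorted largest to smallest: 129, 24, 15, 14 bp.

129, 24, 15, 14 bp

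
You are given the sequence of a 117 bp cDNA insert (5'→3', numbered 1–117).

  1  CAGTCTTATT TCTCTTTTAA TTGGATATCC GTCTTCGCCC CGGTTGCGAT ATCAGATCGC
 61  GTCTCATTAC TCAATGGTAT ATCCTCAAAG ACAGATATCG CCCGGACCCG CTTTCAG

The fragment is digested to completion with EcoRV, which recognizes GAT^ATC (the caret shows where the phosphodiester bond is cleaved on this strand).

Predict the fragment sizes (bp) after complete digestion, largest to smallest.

EcoRV sites (GATATC) start at positions 24, 48, 94.
EcoRV cuts after base 3 of each site, so after positions 26, 50, 96.
Linear molecule, 3 cuts → 4 fragments:
  1–26 → 26 bp
  27–50 → 24 bp
  51–96 → 46 bp
  97–117 → 21 bp
Sorted largest to smallest: 46, 26, 24, 21 bp.

46, 26, 24, 21 bp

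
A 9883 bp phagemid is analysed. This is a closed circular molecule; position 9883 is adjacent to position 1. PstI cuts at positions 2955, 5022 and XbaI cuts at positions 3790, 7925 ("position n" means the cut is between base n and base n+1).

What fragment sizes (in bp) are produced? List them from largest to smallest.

4913, 2903, 1232, 835 bp

Combined cut positions (sorted): 2955, 3790, 5022, 7925.
Circular molecule, 4 cuts → 4 fragments:
  3790 − 2955 = 835 bp
  5022 − 3790 = 1232 bp
  7925 − 5022 = 2903 bp
  wrap: 9883 − 7925 + 2955 = 4913 bp
Sorted largest to smallest: 4913, 2903, 1232, 835 bp.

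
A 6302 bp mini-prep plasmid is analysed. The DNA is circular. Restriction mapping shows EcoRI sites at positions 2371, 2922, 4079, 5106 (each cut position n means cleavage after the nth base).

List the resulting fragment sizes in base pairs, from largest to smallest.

3567, 1157, 1027, 551 bp

Circular molecule, 4 cuts → 4 fragments:
  2922 − 2371 = 551 bp
  4079 − 2922 = 1157 bp
  5106 − 4079 = 1027 bp
  wrap: 6302 − 5106 + 2371 = 3567 bp
Sorted largest to smallest: 3567, 1157, 1027, 551 bp.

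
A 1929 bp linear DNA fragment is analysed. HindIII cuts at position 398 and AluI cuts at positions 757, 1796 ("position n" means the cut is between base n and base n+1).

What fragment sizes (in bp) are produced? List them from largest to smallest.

1039, 398, 359, 133 bp

Combined cut positions (sorted): 398, 757, 1796.
Linear molecule, 3 cuts → 4 fragments:
  398 − 0 = 398 bp
  757 − 398 = 359 bp
  1796 − 757 = 1039 bp
  1929 − 1796 = 133 bp
Sorted largest to smallest: 1039, 398, 359, 133 bp.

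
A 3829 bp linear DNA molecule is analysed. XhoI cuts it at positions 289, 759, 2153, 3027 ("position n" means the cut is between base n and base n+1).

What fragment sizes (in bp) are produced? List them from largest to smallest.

1394, 874, 802, 470, 289 bp

Linear molecule, 4 cuts → 5 fragments:
  289 − 0 = 289 bp
  759 − 289 = 470 bp
  2153 − 759 = 1394 bp
  3027 − 2153 = 874 bp
  3829 − 3027 = 802 bp
Sorted largest to smallest: 1394, 874, 802, 470, 289 bp.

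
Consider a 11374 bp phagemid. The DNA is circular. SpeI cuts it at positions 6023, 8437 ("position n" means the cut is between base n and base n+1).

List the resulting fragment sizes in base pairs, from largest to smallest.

Circular molecule, 2 cuts → 2 fragments:
  8437 − 6023 = 2414 bp
  wrap: 11374 − 8437 + 6023 = 8960 bp
Sorted largest to smallest: 8960, 2414 bp.

8960, 2414 bp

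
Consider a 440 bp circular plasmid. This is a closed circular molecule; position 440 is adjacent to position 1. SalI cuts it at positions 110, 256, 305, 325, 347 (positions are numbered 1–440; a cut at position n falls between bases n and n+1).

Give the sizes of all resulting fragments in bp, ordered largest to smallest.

203, 146, 49, 22, 20 bp

Circular molecule, 5 cuts → 5 fragments:
  256 − 110 = 146 bp
  305 − 256 = 49 bp
  325 − 305 = 20 bp
  347 − 325 = 22 bp
  wrap: 440 − 347 + 110 = 203 bp
Sorted largest to smallest: 203, 146, 49, 22, 20 bp.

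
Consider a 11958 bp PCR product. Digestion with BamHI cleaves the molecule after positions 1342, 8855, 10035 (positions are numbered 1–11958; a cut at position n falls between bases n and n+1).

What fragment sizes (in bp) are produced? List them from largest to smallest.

7513, 1923, 1342, 1180 bp

Linear molecule, 3 cuts → 4 fragments:
  1342 − 0 = 1342 bp
  8855 − 1342 = 7513 bp
  10035 − 8855 = 1180 bp
  11958 − 10035 = 1923 bp
Sorted largest to smallest: 7513, 1923, 1342, 1180 bp.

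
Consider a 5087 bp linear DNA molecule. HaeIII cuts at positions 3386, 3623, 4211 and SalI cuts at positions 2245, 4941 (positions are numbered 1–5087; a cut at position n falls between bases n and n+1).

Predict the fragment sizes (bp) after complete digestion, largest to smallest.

2245, 1141, 730, 588, 237, 146 bp

Combined cut positions (sorted): 2245, 3386, 3623, 4211, 4941.
Linear molecule, 5 cuts → 6 fragments:
  2245 − 0 = 2245 bp
  3386 − 2245 = 1141 bp
  3623 − 3386 = 237 bp
  4211 − 3623 = 588 bp
  4941 − 4211 = 730 bp
  5087 − 4941 = 146 bp
Sorted largest to smallest: 2245, 1141, 730, 588, 237, 146 bp.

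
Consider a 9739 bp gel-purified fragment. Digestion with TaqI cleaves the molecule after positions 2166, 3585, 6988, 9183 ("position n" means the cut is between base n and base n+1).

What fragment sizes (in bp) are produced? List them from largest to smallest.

Linear molecule, 4 cuts → 5 fragments:
  2166 − 0 = 2166 bp
  3585 − 2166 = 1419 bp
  6988 − 3585 = 3403 bp
  9183 − 6988 = 2195 bp
  9739 − 9183 = 556 bp
Sorted largest to smallest: 3403, 2195, 2166, 1419, 556 bp.

3403, 2195, 2166, 1419, 556 bp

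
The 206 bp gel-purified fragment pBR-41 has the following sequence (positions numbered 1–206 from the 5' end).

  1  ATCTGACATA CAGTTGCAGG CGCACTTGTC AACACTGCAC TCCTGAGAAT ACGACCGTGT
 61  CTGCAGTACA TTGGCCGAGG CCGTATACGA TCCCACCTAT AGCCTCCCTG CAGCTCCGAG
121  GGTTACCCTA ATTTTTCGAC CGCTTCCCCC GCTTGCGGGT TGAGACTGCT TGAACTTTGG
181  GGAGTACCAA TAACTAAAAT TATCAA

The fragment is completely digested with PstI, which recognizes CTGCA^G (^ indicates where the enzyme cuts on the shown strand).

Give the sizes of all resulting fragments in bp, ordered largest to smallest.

PstI sites (CTGCAG) start at positions 61, 108.
PstI cuts after base 5 of each site (before the last base), so after positions 65, 112.
Linear molecule, 2 cuts → 3 fragments:
  1–65 → 65 bp
  66–112 → 47 bp
  113–206 → 94 bp
Sorted largest to smallest: 94, 65, 47 bp.

94, 65, 47 bp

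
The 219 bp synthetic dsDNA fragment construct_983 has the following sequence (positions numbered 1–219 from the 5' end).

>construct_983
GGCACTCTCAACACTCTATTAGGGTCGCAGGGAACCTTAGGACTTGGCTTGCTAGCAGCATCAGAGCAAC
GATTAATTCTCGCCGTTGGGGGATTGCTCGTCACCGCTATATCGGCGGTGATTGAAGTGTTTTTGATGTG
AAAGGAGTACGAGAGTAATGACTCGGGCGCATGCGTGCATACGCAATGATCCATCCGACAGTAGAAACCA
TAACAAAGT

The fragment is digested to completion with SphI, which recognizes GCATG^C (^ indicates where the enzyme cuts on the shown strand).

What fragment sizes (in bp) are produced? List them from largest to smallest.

173, 46 bp

The SphI site (GCATGC) starts at position 169.
SphI cuts after base 5 of each site (before the last base), so after position 173.
Linear molecule, 1 cut → 2 fragments:
  1–173 → 173 bp
  174–219 → 46 bp
Sorted largest to smallest: 173, 46 bp.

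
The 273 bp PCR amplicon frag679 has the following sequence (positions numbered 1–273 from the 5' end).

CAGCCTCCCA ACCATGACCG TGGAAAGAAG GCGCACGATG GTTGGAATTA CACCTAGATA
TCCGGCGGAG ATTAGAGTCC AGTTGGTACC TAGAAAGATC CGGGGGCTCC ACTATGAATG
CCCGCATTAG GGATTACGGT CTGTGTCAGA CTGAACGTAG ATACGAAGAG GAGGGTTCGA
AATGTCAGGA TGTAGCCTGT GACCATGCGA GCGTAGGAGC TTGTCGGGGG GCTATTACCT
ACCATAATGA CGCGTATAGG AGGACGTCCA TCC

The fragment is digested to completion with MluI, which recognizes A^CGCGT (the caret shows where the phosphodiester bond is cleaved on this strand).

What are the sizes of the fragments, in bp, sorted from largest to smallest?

250, 23 bp

The MluI site (ACGCGT) starts at position 250.
MluI cuts after the first base of each site, so after position 250.
Linear molecule, 1 cut → 2 fragments:
  1–250 → 250 bp
  251–273 → 23 bp
Sorted largest to smallest: 250, 23 bp.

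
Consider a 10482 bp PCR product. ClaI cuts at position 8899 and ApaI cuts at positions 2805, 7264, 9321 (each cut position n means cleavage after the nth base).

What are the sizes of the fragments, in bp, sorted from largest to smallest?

Combined cut positions (sorted): 2805, 7264, 8899, 9321.
Linear molecule, 4 cuts → 5 fragments:
  2805 − 0 = 2805 bp
  7264 − 2805 = 4459 bp
  8899 − 7264 = 1635 bp
  9321 − 8899 = 422 bp
  10482 − 9321 = 1161 bp
Sorted largest to smallest: 4459, 2805, 1635, 1161, 422 bp.

4459, 2805, 1635, 1161, 422 bp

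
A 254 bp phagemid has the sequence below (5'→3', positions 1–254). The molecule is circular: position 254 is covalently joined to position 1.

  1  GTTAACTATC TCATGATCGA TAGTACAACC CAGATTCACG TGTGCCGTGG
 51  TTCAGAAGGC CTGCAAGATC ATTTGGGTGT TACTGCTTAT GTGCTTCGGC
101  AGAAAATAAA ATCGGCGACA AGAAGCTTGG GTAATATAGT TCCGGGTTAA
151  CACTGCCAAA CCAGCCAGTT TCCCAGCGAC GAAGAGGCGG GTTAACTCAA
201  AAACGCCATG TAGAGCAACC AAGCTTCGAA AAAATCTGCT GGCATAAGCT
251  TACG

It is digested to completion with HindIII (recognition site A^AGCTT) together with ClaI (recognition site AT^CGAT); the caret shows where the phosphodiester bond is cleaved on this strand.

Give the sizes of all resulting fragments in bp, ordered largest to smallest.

HindIII sites (AAGCTT) start at positions 123, 221, 246.
HindIII cuts after the first base of each site, so after positions 123, 221, 246.
The ClaI site (ATCGAT) starts at position 16.
ClaI cuts after base 2 of each site, so after position 17.
Combined cut positions: 17, 123, 221, 246.
Circular molecule, 4 cuts → 4 fragments:
  18–123 → 106 bp
  124–221 → 98 bp
  222–246 → 25 bp
  247–254 then 1–17 → 8 + 17 = 25 bp
Sorted largest to smallest: 106, 98, 25, 25 bp.

106, 98, 25, 25 bp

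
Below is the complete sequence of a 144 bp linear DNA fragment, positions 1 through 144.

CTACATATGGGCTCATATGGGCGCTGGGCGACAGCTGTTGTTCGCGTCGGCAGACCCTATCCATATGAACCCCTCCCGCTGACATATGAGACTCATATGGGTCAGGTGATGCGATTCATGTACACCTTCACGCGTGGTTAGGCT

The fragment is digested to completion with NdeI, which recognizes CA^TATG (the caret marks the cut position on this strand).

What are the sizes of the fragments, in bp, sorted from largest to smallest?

49, 48, 21, 11, 10, 5 bp

NdeI sites (CATATG) start at positions 4, 14, 62, 83, 94.
NdeI cuts after base 2 of each site, so after positions 5, 15, 63, 84, 95.
Linear molecule, 5 cuts → 6 fragments:
  1–5 → 5 bp
  6–15 → 10 bp
  16–63 → 48 bp
  64–84 → 21 bp
  85–95 → 11 bp
  96–144 → 49 bp
Sorted largest to smallest: 49, 48, 21, 11, 10, 5 bp.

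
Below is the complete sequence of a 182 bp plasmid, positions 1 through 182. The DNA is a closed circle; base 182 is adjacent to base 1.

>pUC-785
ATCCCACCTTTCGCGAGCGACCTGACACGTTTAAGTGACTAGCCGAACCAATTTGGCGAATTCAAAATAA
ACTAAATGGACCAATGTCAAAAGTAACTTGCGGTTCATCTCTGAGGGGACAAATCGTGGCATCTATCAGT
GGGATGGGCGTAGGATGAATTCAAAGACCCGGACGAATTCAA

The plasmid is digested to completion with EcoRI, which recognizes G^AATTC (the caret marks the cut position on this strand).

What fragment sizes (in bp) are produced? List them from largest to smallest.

EcoRI sites (GAATTC) start at positions 58, 157, 175.
EcoRI cuts after the first base of each site, so after positions 58, 157, 175.
Circular molecule, 3 cuts → 3 fragments:
  59–157 → 99 bp
  158–175 → 18 bp
  176–182 then 1–58 → 7 + 58 = 65 bp
Sorted largest to smallest: 99, 65, 18 bp.

99, 65, 18 bp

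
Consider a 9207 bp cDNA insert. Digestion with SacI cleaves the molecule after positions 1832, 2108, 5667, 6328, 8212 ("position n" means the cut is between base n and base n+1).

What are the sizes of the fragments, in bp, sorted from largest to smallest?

3559, 1884, 1832, 995, 661, 276 bp

Linear molecule, 5 cuts → 6 fragments:
  1832 − 0 = 1832 bp
  2108 − 1832 = 276 bp
  5667 − 2108 = 3559 bp
  6328 − 5667 = 661 bp
  8212 − 6328 = 1884 bp
  9207 − 8212 = 995 bp
Sorted largest to smallest: 3559, 1884, 1832, 995, 661, 276 bp.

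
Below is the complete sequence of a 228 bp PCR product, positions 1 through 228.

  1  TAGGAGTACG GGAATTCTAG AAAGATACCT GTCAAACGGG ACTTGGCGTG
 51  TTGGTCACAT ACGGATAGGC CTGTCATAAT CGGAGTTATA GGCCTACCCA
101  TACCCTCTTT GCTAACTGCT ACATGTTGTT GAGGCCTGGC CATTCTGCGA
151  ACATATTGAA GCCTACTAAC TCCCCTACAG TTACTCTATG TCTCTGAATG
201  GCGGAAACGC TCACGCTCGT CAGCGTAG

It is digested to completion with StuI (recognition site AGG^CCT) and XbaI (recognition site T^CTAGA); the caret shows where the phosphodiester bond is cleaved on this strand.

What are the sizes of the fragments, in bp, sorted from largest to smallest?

94, 53, 42, 23, 16 bp

StuI sites (AGGCCT) start at positions 67, 90, 132.
StuI cuts after base 3 of each site, so after positions 69, 92, 134.
The XbaI site (TCTAGA) starts at position 16.
XbaI cuts after the first base of each site, so after position 16.
Combined cut positions: 16, 69, 92, 134.
Linear molecule, 4 cuts → 5 fragments:
  1–16 → 16 bp
  17–69 → 53 bp
  70–92 → 23 bp
  93–134 → 42 bp
  135–228 → 94 bp
Sorted largest to smallest: 94, 53, 42, 23, 16 bp.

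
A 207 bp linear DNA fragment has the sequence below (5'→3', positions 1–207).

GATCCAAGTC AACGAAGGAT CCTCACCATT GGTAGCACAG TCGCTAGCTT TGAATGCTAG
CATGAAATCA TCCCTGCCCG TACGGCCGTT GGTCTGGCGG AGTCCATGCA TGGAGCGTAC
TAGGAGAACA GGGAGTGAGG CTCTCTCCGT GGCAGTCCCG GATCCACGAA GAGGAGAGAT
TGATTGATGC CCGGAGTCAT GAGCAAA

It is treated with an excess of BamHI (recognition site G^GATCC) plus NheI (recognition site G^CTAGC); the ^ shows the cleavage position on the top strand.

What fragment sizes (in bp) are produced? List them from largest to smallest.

BamHI sites (GGATCC) start at positions 17, 160.
BamHI cuts after the first base of each site, so after positions 17, 160.
NheI sites (GCTAGC) start at positions 43, 56.
NheI cuts after the first base of each site, so after positions 43, 56.
Combined cut positions: 17, 43, 56, 160.
Linear molecule, 4 cuts → 5 fragments:
  1–17 → 17 bp
  18–43 → 26 bp
  44–56 → 13 bp
  57–160 → 104 bp
  161–207 → 47 bp
Sorted largest to smallest: 104, 47, 26, 17, 13 bp.

104, 47, 26, 17, 13 bp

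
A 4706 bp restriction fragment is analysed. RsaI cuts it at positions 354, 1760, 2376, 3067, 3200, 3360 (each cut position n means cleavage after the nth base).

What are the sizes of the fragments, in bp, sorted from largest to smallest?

1406, 1346, 691, 616, 354, 160, 133 bp

Linear molecule, 6 cuts → 7 fragments:
  354 − 0 = 354 bp
  1760 − 354 = 1406 bp
  2376 − 1760 = 616 bp
  3067 − 2376 = 691 bp
  3200 − 3067 = 133 bp
  3360 − 3200 = 160 bp
  4706 − 3360 = 1346 bp
Sorted largest to smallest: 1406, 1346, 691, 616, 354, 160, 133 bp.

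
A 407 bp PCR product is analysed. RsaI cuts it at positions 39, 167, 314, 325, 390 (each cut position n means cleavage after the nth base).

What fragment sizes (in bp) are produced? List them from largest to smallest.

147, 128, 65, 39, 17, 11 bp

Linear molecule, 5 cuts → 6 fragments:
  39 − 0 = 39 bp
  167 − 39 = 128 bp
  314 − 167 = 147 bp
  325 − 314 = 11 bp
  390 − 325 = 65 bp
  407 − 390 = 17 bp
Sorted largest to smallest: 147, 128, 65, 39, 17, 11 bp.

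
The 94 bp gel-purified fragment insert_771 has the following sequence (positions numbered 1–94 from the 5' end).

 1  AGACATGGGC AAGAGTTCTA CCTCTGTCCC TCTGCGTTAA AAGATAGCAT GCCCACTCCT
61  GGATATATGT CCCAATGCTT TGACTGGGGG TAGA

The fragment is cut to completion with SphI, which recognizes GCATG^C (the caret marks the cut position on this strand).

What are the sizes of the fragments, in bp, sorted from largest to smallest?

51, 43 bp

The SphI site (GCATGC) starts at position 47.
SphI cuts after base 5 of each site (before the last base), so after position 51.
Linear molecule, 1 cut → 2 fragments:
  1–51 → 51 bp
  52–94 → 43 bp
Sorted largest to smallest: 51, 43 bp.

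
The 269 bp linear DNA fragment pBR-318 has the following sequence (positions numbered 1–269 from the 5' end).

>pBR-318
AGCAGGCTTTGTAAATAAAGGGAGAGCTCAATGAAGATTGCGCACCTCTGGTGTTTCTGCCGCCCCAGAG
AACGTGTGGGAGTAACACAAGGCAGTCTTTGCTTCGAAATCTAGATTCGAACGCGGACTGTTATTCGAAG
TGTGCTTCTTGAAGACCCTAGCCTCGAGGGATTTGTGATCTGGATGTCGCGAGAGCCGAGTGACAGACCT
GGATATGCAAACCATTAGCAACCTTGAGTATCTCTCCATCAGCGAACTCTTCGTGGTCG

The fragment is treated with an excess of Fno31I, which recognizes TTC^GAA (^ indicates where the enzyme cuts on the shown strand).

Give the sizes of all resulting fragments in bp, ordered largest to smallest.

133, 105, 18, 13 bp

Fno31I sites (TTCGAA) start at positions 103, 116, 134.
Fno31I cuts after base 3 of each site, so after positions 105, 118, 136.
Linear molecule, 3 cuts → 4 fragments:
  1–105 → 105 bp
  106–118 → 13 bp
  119–136 → 18 bp
  137–269 → 133 bp
Sorted largest to smallest: 133, 105, 18, 13 bp.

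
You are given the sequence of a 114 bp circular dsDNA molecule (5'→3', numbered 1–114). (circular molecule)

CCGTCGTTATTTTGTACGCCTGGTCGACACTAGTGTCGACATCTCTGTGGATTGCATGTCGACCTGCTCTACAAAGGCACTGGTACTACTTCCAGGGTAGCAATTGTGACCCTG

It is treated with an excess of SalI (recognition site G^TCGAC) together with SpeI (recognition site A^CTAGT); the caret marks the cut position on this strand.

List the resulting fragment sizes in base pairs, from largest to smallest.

SalI sites (GTCGAC) start at positions 23, 35, 58.
SalI cuts after the first base of each site, so after positions 23, 35, 58.
The SpeI site (ACTAGT) starts at position 29.
SpeI cuts after the first base of each site, so after position 29.
Combined cut positions: 23, 29, 35, 58.
Circular molecule, 4 cuts → 4 fragments:
  24–29 → 6 bp
  30–35 → 6 bp
  36–58 → 23 bp
  59–114 then 1–23 → 56 + 23 = 79 bp
Sorted largest to smallest: 79, 23, 6, 6 bp.

79, 23, 6, 6 bp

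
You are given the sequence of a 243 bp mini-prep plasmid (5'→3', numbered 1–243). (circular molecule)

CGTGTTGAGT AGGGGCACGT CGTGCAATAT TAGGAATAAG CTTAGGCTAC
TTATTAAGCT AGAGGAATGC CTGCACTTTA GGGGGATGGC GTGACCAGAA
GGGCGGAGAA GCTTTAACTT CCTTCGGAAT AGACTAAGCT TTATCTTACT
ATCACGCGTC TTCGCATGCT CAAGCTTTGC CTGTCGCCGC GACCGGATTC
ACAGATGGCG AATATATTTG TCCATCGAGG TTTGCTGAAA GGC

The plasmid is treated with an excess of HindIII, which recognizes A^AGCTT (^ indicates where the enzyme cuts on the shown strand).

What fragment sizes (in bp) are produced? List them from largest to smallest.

109, 71, 36, 27 bp

HindIII sites (AAGCTT) start at positions 38, 109, 136, 172.
HindIII cuts after the first base of each site, so after positions 38, 109, 136, 172.
Circular molecule, 4 cuts → 4 fragments:
  39–109 → 71 bp
  110–136 → 27 bp
  137–172 → 36 bp
  173–243 then 1–38 → 71 + 38 = 109 bp
Sorted largest to smallest: 109, 71, 36, 27 bp.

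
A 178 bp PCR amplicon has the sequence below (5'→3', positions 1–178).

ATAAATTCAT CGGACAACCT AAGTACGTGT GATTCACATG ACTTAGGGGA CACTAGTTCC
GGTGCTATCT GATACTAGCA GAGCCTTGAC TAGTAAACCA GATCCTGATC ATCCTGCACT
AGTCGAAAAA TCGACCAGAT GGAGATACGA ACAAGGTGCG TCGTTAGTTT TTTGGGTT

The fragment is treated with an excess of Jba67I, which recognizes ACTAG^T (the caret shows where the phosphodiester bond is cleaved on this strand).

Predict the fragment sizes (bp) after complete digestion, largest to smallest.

56, 56, 37, 29 bp

Jba67I sites (ACTAGT) start at positions 52, 89, 118.
Jba67I cuts after base 5 of each site (before the last base), so after positions 56, 93, 122.
Linear molecule, 3 cuts → 4 fragments:
  1–56 → 56 bp
  57–93 → 37 bp
  94–122 → 29 bp
  123–178 → 56 bp
Sorted largest to smallest: 56, 56, 37, 29 bp.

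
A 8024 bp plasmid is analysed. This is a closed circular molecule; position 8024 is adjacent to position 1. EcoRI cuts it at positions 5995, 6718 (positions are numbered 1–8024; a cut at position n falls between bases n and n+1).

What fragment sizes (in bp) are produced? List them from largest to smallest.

7301, 723 bp

Circular molecule, 2 cuts → 2 fragments:
  6718 − 5995 = 723 bp
  wrap: 8024 − 6718 + 5995 = 7301 bp
Sorted largest to smallest: 7301, 723 bp.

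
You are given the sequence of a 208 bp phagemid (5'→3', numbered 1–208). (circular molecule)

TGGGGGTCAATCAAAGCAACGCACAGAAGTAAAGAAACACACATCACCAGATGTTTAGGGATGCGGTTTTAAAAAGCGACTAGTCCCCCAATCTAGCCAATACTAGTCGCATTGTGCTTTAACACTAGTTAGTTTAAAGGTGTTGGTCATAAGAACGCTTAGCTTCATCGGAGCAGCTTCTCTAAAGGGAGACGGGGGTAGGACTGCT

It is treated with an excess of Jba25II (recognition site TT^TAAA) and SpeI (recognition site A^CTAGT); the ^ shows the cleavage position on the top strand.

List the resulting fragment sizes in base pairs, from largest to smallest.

143, 23, 22, 10, 10 bp

Jba25II sites (TTTAAA) start at positions 68, 133.
Jba25II cuts after base 2 of each site, so after positions 69, 134.
SpeI sites (ACTAGT) start at positions 79, 102, 124.
SpeI cuts after the first base of each site, so after positions 79, 102, 124.
Combined cut positions: 69, 79, 102, 124, 134.
Circular molecule, 5 cuts → 5 fragments:
  70–79 → 10 bp
  80–102 → 23 bp
  103–124 → 22 bp
  125–134 → 10 bp
  135–208 then 1–69 → 74 + 69 = 143 bp
Sorted largest to smallest: 143, 23, 22, 10, 10 bp.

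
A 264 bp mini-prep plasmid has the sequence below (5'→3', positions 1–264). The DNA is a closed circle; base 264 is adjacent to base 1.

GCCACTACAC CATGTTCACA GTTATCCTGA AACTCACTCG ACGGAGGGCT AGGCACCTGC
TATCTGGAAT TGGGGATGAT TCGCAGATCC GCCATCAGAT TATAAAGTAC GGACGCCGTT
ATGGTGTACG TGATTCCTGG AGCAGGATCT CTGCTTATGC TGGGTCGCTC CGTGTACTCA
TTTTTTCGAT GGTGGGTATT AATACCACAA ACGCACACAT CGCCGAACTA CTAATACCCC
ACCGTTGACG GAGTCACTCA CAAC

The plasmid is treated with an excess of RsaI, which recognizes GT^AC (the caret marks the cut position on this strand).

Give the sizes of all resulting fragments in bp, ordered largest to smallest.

197, 48, 19 bp

RsaI sites (GTAC) start at positions 107, 126, 174.
RsaI cuts after base 2 of each site, so after positions 108, 127, 175.
Circular molecule, 3 cuts → 3 fragments:
  109–127 → 19 bp
  128–175 → 48 bp
  176–264 then 1–108 → 89 + 108 = 197 bp
Sorted largest to smallest: 197, 48, 19 bp.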